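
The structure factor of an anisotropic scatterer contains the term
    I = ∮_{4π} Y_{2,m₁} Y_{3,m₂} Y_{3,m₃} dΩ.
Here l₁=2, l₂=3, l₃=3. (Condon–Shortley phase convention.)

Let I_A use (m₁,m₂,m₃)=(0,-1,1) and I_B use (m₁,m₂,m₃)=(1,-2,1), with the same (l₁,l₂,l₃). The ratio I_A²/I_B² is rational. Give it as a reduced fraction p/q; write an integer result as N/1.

Shared (l₁,l₂,l₃)=(2,3,3): N and (l;000)² cancel in I_A²/I_B².
A: Δ = 2!·2!·4!/9! = 1/3780; Racah Σ t=0..2: t=0:+1/16 t=1:−1/6 t=2:+1/96 = -3/32; ⇒ 3j(2 3 3; 0 -1 1)² = 3/140, sgn -1
B: Δ = 2!·2!·4!/9! = 1/3780; Racah Σ t=0..1: t=0:+1/12 t=1:−1/48 = 1/16; ⇒ 3j(2 3 3; 1 -2 1)² = 1/28, sgn +1
I_A²/I_B² = (3/140)/(1/28) = 3/5

3/5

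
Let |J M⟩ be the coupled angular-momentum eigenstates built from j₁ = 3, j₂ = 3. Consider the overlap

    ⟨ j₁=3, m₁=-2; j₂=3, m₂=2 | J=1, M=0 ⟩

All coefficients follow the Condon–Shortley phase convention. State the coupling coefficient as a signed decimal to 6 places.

triangle: 5!×1!×1!/8! = 120/40320
(j±m)!: 1!×5!×5!×1!×1!×1! = 14400
prefactor² = (2J+1)×Δ×N² = 900/7
  k=4: +1/(4!×1!×1!×1!×0!×0!) = 1/24
  k=5: −1/(5!×0!×0!×0!×1!×1!) = -1/120
Σ = 1/30  ⇒  CG² = 900/7×(1/30)² = 1/7
CG = +√(1/7) = +0.377964

+0.377964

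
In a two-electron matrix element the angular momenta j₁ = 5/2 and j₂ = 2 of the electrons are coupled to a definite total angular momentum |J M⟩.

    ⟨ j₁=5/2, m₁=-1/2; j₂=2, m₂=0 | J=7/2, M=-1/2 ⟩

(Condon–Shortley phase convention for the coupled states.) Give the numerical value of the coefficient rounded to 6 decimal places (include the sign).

−√(4/105) ≈ -0.195180

j₁+j₂−J=1  J+j₁−j₂=4  J−j₁+j₂=3  j₁+j₂+J+1=9
(j₁±m₁, j₂±m₂, J±M) = (2,3,2,2,3,4)
P² = 768/35
sum k=0..1:
  [0] +1/12 = 1/12
  [1] −1/8 = -1/8
S = -1/24
C² = P²·S² = 4/105 ; C = -0.195180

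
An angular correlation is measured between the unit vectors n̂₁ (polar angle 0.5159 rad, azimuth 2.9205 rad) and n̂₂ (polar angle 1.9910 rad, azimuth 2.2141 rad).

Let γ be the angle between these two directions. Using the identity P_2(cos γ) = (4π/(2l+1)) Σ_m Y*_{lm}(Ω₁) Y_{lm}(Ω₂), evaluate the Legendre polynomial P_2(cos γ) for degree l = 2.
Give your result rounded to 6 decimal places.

-0.499776

Addition theorem: P_2(cos γ) = (4π/5) Σ_m Y*_{lm}(Ω₁) Y_{lm}(Ω₂), m = −2…2:
  m=-2: Y*=0.08496 - 0.04023j  Y=-0.09028 + 0.30908j  product 0.00476 + 0.02989j
  m=-1: Y*=-0.32344 + 0.07270j  Y=0.17260 + 0.23023j  product -0.07256 - 0.06192j
  m=+0: Y*=0.40052 + 0.00000j  Y=-0.15793 + 0.00000j  product -0.06325 + 0.00000j
  m=+1: Y*=0.32344 + 0.07270j  Y=-0.17260 + 0.23023j  product -0.07256 + 0.06192j
  m=+2: Y*=0.08496 + 0.04023j  Y=-0.09028 - 0.30908j  product 0.00476 - 0.02989j
Total Σ_m = -0.19885 - 0.00000j. Multiply by 2.513274: -0.49978 - 0.00000j. P_2(cos γ) = -0.499776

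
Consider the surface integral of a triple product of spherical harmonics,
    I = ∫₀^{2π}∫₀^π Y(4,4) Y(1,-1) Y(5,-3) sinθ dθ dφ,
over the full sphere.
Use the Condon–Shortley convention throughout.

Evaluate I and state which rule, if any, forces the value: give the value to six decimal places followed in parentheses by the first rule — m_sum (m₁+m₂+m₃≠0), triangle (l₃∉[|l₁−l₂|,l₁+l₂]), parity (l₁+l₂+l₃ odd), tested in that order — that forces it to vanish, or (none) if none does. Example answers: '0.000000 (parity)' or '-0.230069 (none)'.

Rules hold: Σm=0, L=10 even, 3≤5≤5.
N = 9·3·11 = 297
Δ = 0!·8!·2!/11! = 1/495
Racah Σ t=0..0: t=0:+1/576 = 1/576
⇒ 3j(4 1 5; 0 0 0)² = 5/99, sgn -1
Racah Σ t=0..0: t=0:+1/80640 = 1/80640
⇒ 3j(4 1 5; 4 -1 -3)² = 1/495, sgn +1
4πI² = N·(3j₀)²·(3jₘ)² = 1/33
I = -1·√(0.030303/4π) = -0.04910640
No selection rule forces the value: the integral is nonzero (none).

-0.049106 (none)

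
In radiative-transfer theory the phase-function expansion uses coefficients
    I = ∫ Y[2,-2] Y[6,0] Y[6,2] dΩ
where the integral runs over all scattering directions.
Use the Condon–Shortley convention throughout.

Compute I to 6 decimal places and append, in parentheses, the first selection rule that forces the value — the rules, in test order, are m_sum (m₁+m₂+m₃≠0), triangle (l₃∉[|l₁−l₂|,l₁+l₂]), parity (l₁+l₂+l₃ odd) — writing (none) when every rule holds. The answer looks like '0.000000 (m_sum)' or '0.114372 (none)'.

Rules hold: Σm=0, L=14 even, 4≤6≤8.
N = 5·13·13 = 845
Δ = 2!·2!·10!/15! = 1/90090
Racah Σ t=0..2: t=0:+1/69120 t=1:−1/14400 t=2:+1/69120 = -7/172800
⇒ 3j(2 6 6; 0 0 0)² = 14/715, sgn -1
Racah Σ t=2..2: t=2:+1/69120 = 1/69120
⇒ 3j(2 6 6; -2 0 2)² = 4/143, sgn +1
4πI² = N·(3j₀)²·(3jₘ)² = 56/121
I = -1·√(0.46281/4π) = -0.19190947
No selection rule forces the value: the integral is nonzero (none).

-0.191909 (none)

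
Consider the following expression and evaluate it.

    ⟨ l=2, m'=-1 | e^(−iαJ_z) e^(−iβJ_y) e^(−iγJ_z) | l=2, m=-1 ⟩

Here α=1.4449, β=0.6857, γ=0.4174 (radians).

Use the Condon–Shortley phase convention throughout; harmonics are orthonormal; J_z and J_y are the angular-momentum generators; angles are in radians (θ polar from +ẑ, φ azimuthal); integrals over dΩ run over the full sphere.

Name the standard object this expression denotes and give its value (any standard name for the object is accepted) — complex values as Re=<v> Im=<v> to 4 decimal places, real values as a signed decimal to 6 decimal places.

Wigner D-matrix element, Re=-0.1397 Im=0.4655

This is a Wigner D-matrix element — the rotation-matrix element ⟨l m'| R(α,β,γ) |l m⟩ in the angular-momentum basis.
D^2_{-1,-1}(1.4449,0.6857,0.4174) = e^{-i·-1·1.4449}·d^2_{-1,-1}(0.6857)·e^{-i·-1·0.4174}. Compute d first:
With c≡cos(β/2)=0.941800 and s≡sin(β/2)=0.336173, N=[1·6·1·6]^{1/2}=6.000000
k: max(0,(-1)−(-1))=0 … min(2+(-1),2−(-1))=1
  k=0: (−1)^0·6.0000/(6)·0.9418^4·0.3362^0 = +0.786748
  k=1: (−1)^1·6.0000/(2)·0.9418^2·0.3362^2 = -0.300721
d^2_{-1,-1}(0.6857) = +0.786748 -0.300721 = +0.486027
Attach z-rotation phases: D = e^{-i(-1)(1.4449)}·(+0.486027)·e^{-i(-1)(0.4174)} = -0.139681+0.465523i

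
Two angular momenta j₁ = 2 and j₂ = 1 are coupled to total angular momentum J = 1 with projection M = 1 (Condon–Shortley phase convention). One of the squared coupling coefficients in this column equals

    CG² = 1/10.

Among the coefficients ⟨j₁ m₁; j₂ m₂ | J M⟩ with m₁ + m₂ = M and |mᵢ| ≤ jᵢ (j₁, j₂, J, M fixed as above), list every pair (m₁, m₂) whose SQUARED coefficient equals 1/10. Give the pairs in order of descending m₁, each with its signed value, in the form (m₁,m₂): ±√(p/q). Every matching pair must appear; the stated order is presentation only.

(0,1): +√(1/10)

Admissible pairs with m₁+m₂ = M = 1: (0,1), (1,0), (2,-1)
  (m₁,m₂)=(2,-1): CG² = 3/5, CG = +√(3/5)
  (m₁,m₂)=(1,0): CG² = 3/10, CG = −√(3/10)
  (m₁,m₂)=(0,1): CG² = 1/10, CG = +√(1/10)   ← matches the target
Pairs with CG² = 1/10: (0,1): +√(1/10)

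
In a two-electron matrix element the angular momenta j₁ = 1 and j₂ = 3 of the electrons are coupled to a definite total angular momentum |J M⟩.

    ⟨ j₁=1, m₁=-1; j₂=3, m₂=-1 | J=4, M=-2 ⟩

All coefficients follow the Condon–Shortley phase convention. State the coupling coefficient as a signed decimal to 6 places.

+√(15/28) = +0.731925

√[9·0!2!6!/9! · 0!2!2!4!2!6!] = √(34560/7)
  +(−1)^0/∏(0,0,2,2,0,4)! = 1/96  (running 1/96)
⟨..|..⟩ = √(34560/7)·(1/96) = +0.731925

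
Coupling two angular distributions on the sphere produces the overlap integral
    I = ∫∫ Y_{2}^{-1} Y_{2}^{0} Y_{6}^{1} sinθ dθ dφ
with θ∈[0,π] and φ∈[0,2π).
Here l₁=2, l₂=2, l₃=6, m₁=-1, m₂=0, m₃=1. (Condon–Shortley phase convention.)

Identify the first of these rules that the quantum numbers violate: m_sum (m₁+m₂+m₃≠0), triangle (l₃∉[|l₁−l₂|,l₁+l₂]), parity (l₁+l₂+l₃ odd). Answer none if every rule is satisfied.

Σmᵢ = 0  ✓
l₃∈[|l₁−l₂|,l₁+l₂]=[0,4] required, l₃=6 fails  ✗
Σlᵢ = 10 ⇒ even

triangle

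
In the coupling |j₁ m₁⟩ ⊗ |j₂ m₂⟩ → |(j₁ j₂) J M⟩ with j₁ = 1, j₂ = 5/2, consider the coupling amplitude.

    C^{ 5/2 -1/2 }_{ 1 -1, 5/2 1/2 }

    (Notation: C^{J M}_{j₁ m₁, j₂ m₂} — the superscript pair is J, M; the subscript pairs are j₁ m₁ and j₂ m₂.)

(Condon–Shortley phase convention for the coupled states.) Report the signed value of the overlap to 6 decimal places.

-0.717137  (= −√(18/35))

triangle: 1!*1!*4!/7! = 24/5040
(j±m)!: 0!*2!*3!*2!*2!*3! = 288
prefactor² = (2J+1)*Δ*N² = 288/35
  k=1: −1/(1!*0!*1!*2!*0!*2!) = -1/4
Σ = -1/4  ⇒  CG² = 288/35*(-1/4)² = 18/35
CG = −√(18/35) = -0.717137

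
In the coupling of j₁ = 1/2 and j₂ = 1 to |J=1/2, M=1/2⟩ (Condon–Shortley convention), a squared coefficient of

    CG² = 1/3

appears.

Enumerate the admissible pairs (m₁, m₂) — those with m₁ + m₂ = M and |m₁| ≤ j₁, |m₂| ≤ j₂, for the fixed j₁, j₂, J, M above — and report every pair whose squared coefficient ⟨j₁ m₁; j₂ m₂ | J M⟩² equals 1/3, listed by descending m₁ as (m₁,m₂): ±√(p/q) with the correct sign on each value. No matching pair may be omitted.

(1/2,0): +√(1/3)

Admissible pairs with m₁+m₂ = M = 1/2: (-1/2,1), (1/2,0)
  (m₁,m₂)=(1/2,0): CG² = 1/3, CG = +√(1/3)   ← matches the target
  (m₁,m₂)=(-1/2,1): CG² = 2/3, CG = −√(2/3)
Pairs with CG² = 1/3: (1/2,0): +√(1/3)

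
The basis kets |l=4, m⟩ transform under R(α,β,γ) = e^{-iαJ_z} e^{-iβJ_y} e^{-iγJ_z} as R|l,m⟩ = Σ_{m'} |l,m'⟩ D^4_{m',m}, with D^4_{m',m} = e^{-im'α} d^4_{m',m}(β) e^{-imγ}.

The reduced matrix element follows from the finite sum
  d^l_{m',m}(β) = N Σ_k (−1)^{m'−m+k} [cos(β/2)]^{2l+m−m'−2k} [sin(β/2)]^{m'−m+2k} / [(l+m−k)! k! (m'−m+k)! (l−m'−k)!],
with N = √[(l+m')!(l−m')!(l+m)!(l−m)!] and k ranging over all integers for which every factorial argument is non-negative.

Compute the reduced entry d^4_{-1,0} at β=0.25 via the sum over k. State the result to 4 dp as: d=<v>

d^4_{-1,0}(β=0.2500) via the finite sum:
With c≡cos(β/2)=0.992198 and s≡sin(β/2)=0.124675, N=[6·120·24·24]^{1/2}=643.987578
k∈{1,2,3,4} keeps every argument non-negative
  k=1: (−1)^0·643.9876/(144)·0.9922^7·0.1247^1 = +0.527814
  k=2: (−1)^1·643.9876/(24)·0.9922^5·0.1247^3 = -0.050003
  k=3: (−1)^2·643.9876/(24)·0.9922^3·0.1247^5 = +0.000790
  k=4: (−1)^3·643.9876/(144)·0.9922^1·0.1247^7 = -0.000002
d^4_{-1,0}(0.2500) = +0.527814 -0.050003 +0.000790 -0.000002 = +0.478599

d=0.4786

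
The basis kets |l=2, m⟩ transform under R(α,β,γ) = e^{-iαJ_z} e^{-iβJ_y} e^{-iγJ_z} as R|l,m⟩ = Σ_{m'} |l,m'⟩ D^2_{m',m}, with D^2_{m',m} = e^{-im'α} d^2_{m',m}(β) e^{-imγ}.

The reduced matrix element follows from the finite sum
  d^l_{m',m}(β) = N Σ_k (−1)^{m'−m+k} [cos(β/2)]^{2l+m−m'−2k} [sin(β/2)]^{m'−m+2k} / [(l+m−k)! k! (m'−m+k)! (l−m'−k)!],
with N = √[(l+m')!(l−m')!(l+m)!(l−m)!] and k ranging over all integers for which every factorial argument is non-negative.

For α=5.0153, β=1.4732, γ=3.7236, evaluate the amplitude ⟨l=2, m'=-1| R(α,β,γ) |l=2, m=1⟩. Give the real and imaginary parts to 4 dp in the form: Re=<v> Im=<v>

Re=0.1485 Im=0.5184

D^2_{-1,1}(5.0153,1.4732,3.7236) = e^{-i·-1·5.0153}·d^2_{-1,1}(1.4732)·e^{-i·1·3.7236}. Compute d first:
With c≡cos(β/2)=0.740757 and s≡sin(β/2)=0.671773, N=[1·6·6·1]^{1/2}=6.000000
The bounds max(0,m−m')=2 and min(l+m,l−m')=3 give 2 terms
  k=2: (−1)^0·6.0000/(2)·0.7408^2·0.6718^2 = +0.742879
  k=3: (−1)^1·6.0000/(6)·0.7408^0·0.6718^4 = -0.203653
d^2_{-1,1}(1.4732) = +0.742879 -0.203653 = +0.539226
Attach z-rotation phases: D = e^{-i(-1)(5.0153)}·(+0.539226)·e^{-i(1)(3.7236)} = +0.148550+0.518360i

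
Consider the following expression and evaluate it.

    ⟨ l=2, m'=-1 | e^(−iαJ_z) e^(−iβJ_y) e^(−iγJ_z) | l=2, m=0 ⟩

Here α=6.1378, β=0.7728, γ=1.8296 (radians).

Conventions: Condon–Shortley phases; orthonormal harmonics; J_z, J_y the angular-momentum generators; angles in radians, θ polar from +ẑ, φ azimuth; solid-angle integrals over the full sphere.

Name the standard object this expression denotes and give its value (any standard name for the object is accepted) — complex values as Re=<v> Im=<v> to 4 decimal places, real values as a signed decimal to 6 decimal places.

Wigner D-matrix element, Re=0.6057 Im=-0.0887

This is a Wigner D-matrix element — the rotation-matrix element ⟨l m'| R(α,β,γ) |l m⟩ in the angular-momentum basis.
Split into d^2_{-1,0}(β=0.7728) × two z-phases.
Half-angle: c=0.926272, s=0.376856. N=√(1·6·2·2)=4.898979
The bounds max(0,m−m')=1 and min(l+m,l−m')=2 give 2 terms
  k=1: (−1)^0·4.8990/(2)·0.9263^3·0.3769^1 = +0.733612
  k=2: (−1)^1·4.8990/(2)·0.9263^1·0.3769^3 = -0.121434
d^2_{-1,0}(0.7728) = +0.733612 -0.121434 = +0.612178
Attach z-rotation phases: D = e^{-i(-1)(6.1378)}·(+0.612178)·e^{-i(0)(1.8296)} = +0.605720-0.088688i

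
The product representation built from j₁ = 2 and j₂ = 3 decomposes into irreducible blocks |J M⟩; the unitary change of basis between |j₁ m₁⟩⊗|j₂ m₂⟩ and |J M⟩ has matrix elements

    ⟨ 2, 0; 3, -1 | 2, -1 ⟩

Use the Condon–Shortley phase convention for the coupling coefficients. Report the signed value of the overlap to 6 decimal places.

√[5·3!1!3!/8! · 2!2!2!4!1!3!] = √(36/7)
  +(−1)^1/∏(1,2,1,1,0,2)! = -1/4  (running -1/4)
  +(−1)^2/∏(2,1,0,0,1,3)! = 1/12  (running -1/6)
⟨..|..⟩ = √(36/7)·(-1/6) = -0.377964

-0.377964  (= −√(1/7))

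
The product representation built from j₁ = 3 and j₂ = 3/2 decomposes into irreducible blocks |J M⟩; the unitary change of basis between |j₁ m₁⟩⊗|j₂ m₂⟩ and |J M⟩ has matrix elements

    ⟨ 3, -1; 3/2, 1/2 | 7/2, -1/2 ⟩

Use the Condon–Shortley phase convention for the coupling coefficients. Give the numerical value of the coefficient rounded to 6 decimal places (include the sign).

-0.534522

√[8·1!5!2!/9! · 2!4!2!1!3!4!] = √(512/7)
  +(−1)^0/∏(0,1,4,2,1,0)! = 1/48  (running 1/48)
  +(−1)^1/∏(1,0,3,1,2,1)! = -1/12  (running -1/16)
⟨..|..⟩ = √(512/7)·(-1/16) = -0.534522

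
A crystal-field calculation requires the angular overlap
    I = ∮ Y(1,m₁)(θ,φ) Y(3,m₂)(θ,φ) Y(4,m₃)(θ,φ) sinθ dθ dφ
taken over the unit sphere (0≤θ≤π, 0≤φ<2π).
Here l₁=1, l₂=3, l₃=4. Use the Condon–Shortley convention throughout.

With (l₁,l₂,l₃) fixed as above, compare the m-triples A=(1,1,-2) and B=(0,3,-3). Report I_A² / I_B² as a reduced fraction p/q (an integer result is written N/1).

15/7

l's match ⇒ only the (l;m) 3-j factors differ between A and B.
A: triangle coeff Δ(1,3,4) = 1/252; Σ_t [0,0]: t=0:+1/96 = 1/96; (3j)²=5/84 [(1 3 4; 1 1 -2)], sign=+1
B: triangle coeff Δ(1,3,4) = 1/252; Σ_t [0,0]: t=0:+1/720 = 1/720; (3j)²=1/36 [(1 3 4; 0 3 -3)], sign=-1
I_A²/I_B² = (5/84)/(1/36) = 15/7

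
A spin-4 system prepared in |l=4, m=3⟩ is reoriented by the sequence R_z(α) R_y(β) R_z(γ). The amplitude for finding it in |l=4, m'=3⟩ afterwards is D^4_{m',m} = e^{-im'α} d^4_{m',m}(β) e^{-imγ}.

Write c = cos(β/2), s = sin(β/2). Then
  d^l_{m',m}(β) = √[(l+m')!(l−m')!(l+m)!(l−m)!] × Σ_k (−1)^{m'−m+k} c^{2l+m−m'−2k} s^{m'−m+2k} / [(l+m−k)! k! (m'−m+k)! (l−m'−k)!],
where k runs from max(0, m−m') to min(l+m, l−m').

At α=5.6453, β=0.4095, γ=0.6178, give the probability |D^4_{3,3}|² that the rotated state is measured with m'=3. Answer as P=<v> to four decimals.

First d^4_{3,3}(β=0.4095), then the phase factors e^{-i(3)α} and e^{-i(3)γ}:
With c≡cos(β/2)=0.979112 and s≡sin(β/2)=0.203322, N=[5040·1·5040·1]^{1/2}=5040.000000
The bounds max(0,m−m')=0 and min(l+m,l−m')=1 give 2 terms
  k=0: (−1)^0·5040.0000/(5040)·0.9791^8·0.2033^0 = +0.844614
  k=1: (−1)^1·5040.0000/(720)·0.9791^6·0.2033^2 = -0.254954
d^4_{3,3}(0.4095) = +0.844614 -0.254954 = +0.589660
|D^4_{3,3}|² = |d^4_{3,3}(β)|² = (+0.589660)² = 0.347699 (the z-rotation phases have unit modulus)

P=0.3477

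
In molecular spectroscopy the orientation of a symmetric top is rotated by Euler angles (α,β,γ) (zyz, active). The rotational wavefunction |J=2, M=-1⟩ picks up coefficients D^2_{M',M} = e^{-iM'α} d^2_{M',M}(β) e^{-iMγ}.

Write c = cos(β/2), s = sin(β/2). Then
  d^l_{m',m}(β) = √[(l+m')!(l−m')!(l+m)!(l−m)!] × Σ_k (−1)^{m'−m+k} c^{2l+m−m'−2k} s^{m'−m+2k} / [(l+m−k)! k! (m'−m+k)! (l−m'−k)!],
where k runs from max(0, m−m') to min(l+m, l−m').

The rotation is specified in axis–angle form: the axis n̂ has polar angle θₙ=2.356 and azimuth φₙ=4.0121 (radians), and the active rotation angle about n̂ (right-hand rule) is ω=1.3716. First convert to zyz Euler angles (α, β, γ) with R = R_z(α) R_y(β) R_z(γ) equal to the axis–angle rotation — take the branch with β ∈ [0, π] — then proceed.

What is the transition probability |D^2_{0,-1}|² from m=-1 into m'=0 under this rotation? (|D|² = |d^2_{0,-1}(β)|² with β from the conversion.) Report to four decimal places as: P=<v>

P=0.3450

Axis–angle → zyz. n̂ = (sinθₙcosφₙ, sinθₙsinφₙ, cosθₙ) = (-0.455776, -0.540799, -0.706969), ω = 1.3716.
R = I cosω + sinω [n̂]ₓ + (1−cosω) n̂n̂ᵀ gives
  R = [+0.364507, +0.890698, -0.271647; -0.495281, +0.432472, +0.753435; +0.788563, -0.140091, +0.598785]
β = atan2(√(R₁₃²+R₂₃²), R₃₃) = 0.928813; α = atan2(R₂₃, R₁₃) mod 2π = 1.916834; γ = atan2(R₃₂, −R₃₁) mod 2π = 3.317412
First d^2_{0,-1}(β=0.9288), then the phase factors e^{-i(0)α} and e^{-i(-1)γ}:
With c≡cos(β/2)=0.894087 and s≡sin(β/2)=0.447892, N=[2·2·1·6]^{1/2}=4.898979
k: max(0,(-1)−(0))=0 … min(2+(-1),2−(0))=1
  k=0: (−1)^1·4.8990/(2)·0.8941^3·0.4479^1 = -0.784132
  k=1: (−1)^2·4.8990/(2)·0.8941^1·0.4479^3 = +0.196778
d^2_{0,-1}(0.9288) = -0.784132 +0.196778 = -0.587354
|D^2_{0,-1}|² = |d^2_{0,-1}(β)|² = (-0.587354)² = 0.344985 (the z-rotation phases have unit modulus)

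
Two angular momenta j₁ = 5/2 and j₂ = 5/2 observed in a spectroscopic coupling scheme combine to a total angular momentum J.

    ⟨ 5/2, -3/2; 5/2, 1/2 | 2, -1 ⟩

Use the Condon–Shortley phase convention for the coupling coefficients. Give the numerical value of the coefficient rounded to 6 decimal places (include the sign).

j₁+j₂−J=3  J+j₁−j₂=2  J−j₁+j₂=2  j₁+j₂+J+1=8
(j₁±m₁, j₂±m₂, J±M) = (1,4,3,2,1,3)
P² = 36/7
sum k=2..3:
  [2] +1/4 = 1/4
  [3] −1/12 = -1/12
S = 1/6
C² = P²·S² = 1/7 ; C = +0.377964

+0.377964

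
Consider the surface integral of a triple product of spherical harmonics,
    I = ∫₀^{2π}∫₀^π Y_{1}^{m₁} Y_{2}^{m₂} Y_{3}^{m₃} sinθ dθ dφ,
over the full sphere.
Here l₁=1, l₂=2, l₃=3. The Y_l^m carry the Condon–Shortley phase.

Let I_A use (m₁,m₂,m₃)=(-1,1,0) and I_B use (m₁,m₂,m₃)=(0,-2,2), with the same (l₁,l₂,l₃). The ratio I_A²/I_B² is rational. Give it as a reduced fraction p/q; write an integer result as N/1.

3/5

Shared (l₁,l₂,l₃)=(1,2,3): N and (l;000)² cancel in I_A²/I_B².
A: Δ = 0!·2!·4!/7! = 1/105; Racah Σ t=0..0: t=0:+1/12 = 1/12; ⇒ 3j(1 2 3; -1 1 0)² = 1/35, sgn -1
B: Δ = 0!·2!·4!/7! = 1/105; Racah Σ t=0..0: t=0:+1/24 = 1/24; ⇒ 3j(1 2 3; 0 -2 2)² = 1/21, sgn -1
I_A²/I_B² = (1/35)/(1/21) = 3/5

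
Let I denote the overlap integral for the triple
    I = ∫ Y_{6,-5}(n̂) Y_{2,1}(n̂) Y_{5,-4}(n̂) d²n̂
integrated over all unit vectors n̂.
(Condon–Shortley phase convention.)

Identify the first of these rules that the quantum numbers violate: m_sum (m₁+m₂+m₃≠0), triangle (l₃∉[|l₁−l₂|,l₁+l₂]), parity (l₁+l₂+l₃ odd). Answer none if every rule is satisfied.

Σmᵢ = -8  ✗
l₃∈[|l₁−l₂|,l₁+l₂]=[4,8], have l₃=5
Σlᵢ = 13 ⇒ odd

m_sum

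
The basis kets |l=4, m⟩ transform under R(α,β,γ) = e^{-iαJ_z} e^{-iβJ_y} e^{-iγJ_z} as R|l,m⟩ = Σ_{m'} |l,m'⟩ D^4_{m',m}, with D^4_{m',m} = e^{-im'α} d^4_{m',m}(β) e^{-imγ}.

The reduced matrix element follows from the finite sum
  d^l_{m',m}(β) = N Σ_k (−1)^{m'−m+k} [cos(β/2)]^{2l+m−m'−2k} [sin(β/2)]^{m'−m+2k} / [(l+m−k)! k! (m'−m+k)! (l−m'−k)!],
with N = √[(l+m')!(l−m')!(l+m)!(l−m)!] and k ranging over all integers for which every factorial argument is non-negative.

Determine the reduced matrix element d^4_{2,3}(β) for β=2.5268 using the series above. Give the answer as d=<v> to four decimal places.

d^4_{2,3}(β=2.5268) via the finite sum:
With c≡cos(β/2)=0.302578 and s≡sin(β/2)=0.953125, N=[720·2·5040·1]^{1/2}=2693.993318
k: max(0,(3)−(2))=1 … min(4+(3),4−(2))=2
  k=1: (−1)^0·2693.9933/(720)·0.3026^7·0.9531^1 = +0.000828
  k=2: (−1)^1·2693.9933/(240)·0.3026^5·0.9531^3 = -0.024650
d^4_{2,3}(2.5268) = +0.000828 -0.024650 = -0.023822

d=-0.0238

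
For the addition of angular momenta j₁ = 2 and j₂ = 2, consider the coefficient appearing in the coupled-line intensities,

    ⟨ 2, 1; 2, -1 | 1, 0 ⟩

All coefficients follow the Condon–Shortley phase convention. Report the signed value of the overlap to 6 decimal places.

√[3·3!1!1!/6! · 3!1!1!3!1!1!] = √(9/10)
  +(−1)^0/∏(0,3,1,1,0,0)! = 1/6  (running 1/6)
  +(−1)^1/∏(1,2,0,0,1,1)! = -1/2  (running -1/3)
⟨..|..⟩ = √(9/10)·(-1/3) = -0.316228

−√(1/10) ≈ -0.316228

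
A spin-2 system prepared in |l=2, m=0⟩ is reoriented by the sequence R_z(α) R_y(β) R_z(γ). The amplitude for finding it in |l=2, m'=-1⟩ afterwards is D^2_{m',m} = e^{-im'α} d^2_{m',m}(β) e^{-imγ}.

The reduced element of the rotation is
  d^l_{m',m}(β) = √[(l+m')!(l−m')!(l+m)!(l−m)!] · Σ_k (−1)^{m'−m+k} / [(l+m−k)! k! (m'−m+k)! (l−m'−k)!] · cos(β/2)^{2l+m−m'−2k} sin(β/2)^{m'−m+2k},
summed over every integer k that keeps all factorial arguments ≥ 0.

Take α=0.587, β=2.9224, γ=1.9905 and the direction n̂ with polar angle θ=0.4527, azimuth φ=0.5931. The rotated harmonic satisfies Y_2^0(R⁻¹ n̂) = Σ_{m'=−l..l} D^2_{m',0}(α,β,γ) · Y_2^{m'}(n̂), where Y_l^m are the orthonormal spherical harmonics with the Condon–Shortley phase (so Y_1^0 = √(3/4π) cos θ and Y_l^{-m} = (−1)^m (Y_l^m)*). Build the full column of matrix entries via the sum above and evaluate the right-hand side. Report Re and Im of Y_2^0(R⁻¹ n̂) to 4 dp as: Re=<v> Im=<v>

Re=0.2642 Im=0.0000

Need the full column D^2_{m',0} for m'=−2..2 at α=0.5870, β=2.9224, γ=1.9905.
cos(β/2)=0.109377, sin(β/2)=0.994000
d^2_{-2,0}: single k=2 term ⇒ +0.028954;  D = +0.011190+0.026704i
d^2_{-1,0}: k∈[1..2] ⇒ +0.003186 -0.263125 = -0.259939;  D = -0.216426-0.143971i
d^2_{0,0}: k∈[0..2] ⇒ +0.000143 -0.047281 +0.976216 = +0.929079;  D = +0.929079+0.000000i
d^2_{1,0}: k∈[0..1] ⇒ -0.003186 +0.263125 = +0.259939;  D = +0.216426-0.143971i
d^2_{2,0}: single k=0 term ⇒ +0.028954;  D = +0.011190-0.026704i
Y_2^{m'}(θ=0.4527,φ=0.5931) and Σ D·Y over m':
  (+0.0112+0.0267i)·(+0.0277-0.0685i)  (-0.2164-0.1440i)·(+0.2520-0.1698i)  (+0.9291+0.0000i)·(+0.4498+0.0000i)  (+0.2164-0.1440i)·(-0.2520-0.1698i)  (+0.0112-0.0267i)·(+0.0277+0.0685i)
Y_2^0(R⁻¹ n̂) = +0.264174+0.000000i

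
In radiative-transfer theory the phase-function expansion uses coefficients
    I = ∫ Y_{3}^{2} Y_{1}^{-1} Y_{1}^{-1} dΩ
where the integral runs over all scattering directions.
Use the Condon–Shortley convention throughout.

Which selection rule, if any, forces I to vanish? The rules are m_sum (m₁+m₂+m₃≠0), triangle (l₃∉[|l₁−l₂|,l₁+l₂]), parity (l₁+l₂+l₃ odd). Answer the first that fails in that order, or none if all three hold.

triangle

m₁+m₂+m₃ = 2 − 1 − 1 = 0  ✓
triangle: need |l₁−l₂| ≤ l₃ ≤ l₁+l₂ = [2,4]; l₃=1 is outside  ✗
parity: l₁+l₂+l₃ = 5 is odd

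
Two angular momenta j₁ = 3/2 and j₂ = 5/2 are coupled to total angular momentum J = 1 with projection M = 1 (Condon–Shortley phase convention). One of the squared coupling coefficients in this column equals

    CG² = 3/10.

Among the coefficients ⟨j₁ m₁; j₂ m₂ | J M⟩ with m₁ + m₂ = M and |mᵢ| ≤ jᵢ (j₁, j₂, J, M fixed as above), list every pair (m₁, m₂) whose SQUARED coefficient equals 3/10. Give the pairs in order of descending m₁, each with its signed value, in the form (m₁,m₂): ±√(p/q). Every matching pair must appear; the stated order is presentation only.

Admissible pairs with m₁+m₂ = M = 1: (-3/2,5/2), (-1/2,3/2), (1/2,1/2), (3/2,-1/2)
  (m₁,m₂)=(3/2,-1/2): CG² = 1/20, CG = +√(1/20)
  (m₁,m₂)=(1/2,1/2): CG² = 3/20, CG = −√(3/20)
  (m₁,m₂)=(-1/2,3/2): CG² = 3/10, CG = +√(3/10)   ← matches the target
  (m₁,m₂)=(-3/2,5/2): CG² = 1/2, CG = −√(1/2)
Pairs with CG² = 3/10: (-1/2,3/2): +√(3/10)

(-1/2,3/2): +√(3/10)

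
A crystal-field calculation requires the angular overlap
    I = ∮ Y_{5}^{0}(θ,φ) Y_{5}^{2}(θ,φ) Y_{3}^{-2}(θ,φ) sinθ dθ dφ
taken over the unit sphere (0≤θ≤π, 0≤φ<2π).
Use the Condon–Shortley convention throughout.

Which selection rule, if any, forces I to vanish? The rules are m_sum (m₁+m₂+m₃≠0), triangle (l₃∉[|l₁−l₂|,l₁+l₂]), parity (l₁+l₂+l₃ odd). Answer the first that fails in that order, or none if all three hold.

parity

m₁+m₂+m₃ = 0 + 2 − 2 = 0  ✓
triangle: |5−5|=0 ≤ l₃=3 ≤ 5+5=10  ✓
parity: l₁+l₂+l₃ = 13 is odd  ✗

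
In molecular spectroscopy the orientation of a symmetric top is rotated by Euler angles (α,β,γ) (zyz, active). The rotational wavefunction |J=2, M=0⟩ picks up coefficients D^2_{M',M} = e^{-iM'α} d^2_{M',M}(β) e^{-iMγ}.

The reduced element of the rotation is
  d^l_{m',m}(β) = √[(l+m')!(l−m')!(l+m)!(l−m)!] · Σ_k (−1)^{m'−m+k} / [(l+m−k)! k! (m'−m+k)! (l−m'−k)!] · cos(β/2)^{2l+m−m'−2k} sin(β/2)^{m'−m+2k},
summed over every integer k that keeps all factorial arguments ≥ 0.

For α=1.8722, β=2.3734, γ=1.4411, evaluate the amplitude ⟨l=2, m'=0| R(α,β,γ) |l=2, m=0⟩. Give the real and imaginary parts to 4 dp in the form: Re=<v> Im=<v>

Re=0.2758 Im=0.0000

Split into d^2_{0,0}(β=2.3734) × two z-phases.
Half-angle: c=0.374721, s=0.927137. N=√(2·2·2·2)=4.000000
Admissible k: 0..2 (factorial args all ≥0)
  k=0: (−1)^0·4.0000/(4)·0.3747^4·0.9271^0 = +0.019717
  k=1: (−1)^1·4.0000/(1)·0.3747^2·0.9271^2 = -0.482798
  k=2: (−1)^2·4.0000/(4)·0.3747^0·0.9271^4 = +0.738884
d^2_{0,0}(2.3734) = +0.019717 -0.482798 +0.738884 = +0.275803
Phases: e^{-i·(0)·1.8722}=+1.000000+0.000000i, e^{-i·(0)·1.4411}=+1.000000+0.000000i ⇒ D=+0.275803+0.000000i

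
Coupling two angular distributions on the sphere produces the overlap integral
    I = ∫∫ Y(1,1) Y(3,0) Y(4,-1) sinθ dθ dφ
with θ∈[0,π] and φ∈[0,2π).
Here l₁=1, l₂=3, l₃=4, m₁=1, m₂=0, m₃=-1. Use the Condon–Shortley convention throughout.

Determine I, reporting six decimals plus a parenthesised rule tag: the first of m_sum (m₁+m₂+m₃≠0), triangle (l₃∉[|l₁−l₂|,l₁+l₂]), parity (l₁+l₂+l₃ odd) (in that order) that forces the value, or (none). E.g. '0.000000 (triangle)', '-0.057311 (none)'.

-0.194664 (none)

m-sum 0 ✓  L=8 even ✓  2≤4≤4 ✓
Π(2lᵢ+1) = 3×7×9 = 189
triangle coeff Δ(1,3,4) = 1/252
Σ_t [0,0]: t=0:+1/36 = 1/36
(3j)²=4/63 [(1 3 4; 0 0 0)], sign=+1
Σ_t [0,0]: t=0:+1/72 = 1/72
(3j)²=5/126 [(1 3 4; 1 0 -1)], sign=-1
⇒ 4πI² = 10/21
I = (-1)√(10/21/(4π)) = -0.19466390
No selection rule forces the value: the integral is nonzero (none).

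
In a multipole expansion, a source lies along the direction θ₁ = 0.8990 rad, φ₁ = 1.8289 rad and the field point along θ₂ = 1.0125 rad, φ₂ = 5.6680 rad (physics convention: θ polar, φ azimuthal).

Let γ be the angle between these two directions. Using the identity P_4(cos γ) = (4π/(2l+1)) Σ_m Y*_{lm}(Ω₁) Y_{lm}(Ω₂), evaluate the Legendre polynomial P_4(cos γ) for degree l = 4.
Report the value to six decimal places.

0.259209

Addition theorem: P_4(cos γ) = (4π/9) Σ_m Y*_{lm}(Ω₁) Y_{lm}(Ω₂), m = −4…4:
  m=-4: (0.08516 + 0.14259j) × (-0.17795 + 0.14415j) = -0.03571 - 0.01310j  (running Σ = -0.03571 - 0.01310j)
  m=-3: (0.26120 - 0.26705j) × (-0.10976 + 0.38939j) = 0.07532 + 0.13102j  (running Σ = 0.03961 + 0.11792j)
  m=-2: (-0.30507 - 0.17314j) × (0.07749 + 0.21876j) = 0.01424 - 0.08015j  (running Σ = 0.05384 + 0.03777j)
  m=-1: (0.01696 - 0.06426j) × (-0.17977 - 0.12704j) = -0.01121 + 0.00940j  (running Σ = 0.04263 + 0.04717j)
  m=0: (-0.35641 + 0.00000j) × (-0.28165 + 0.00000j) = 0.10038 + 0.00000j  (running Σ = 0.14301 + 0.04717j)
  m=1: (-0.01696 - 0.06426j) × (0.17977 - 0.12704j) = -0.01121 - 0.00940j  (running Σ = 0.13180 + 0.03777j)
  m=2: (-0.30507 + 0.17314j) × (0.07749 - 0.21876j) = 0.01424 + 0.08015j  (running Σ = 0.14604 + 0.11792j)
  m=3: (-0.26120 - 0.26705j) × (0.10976 + 0.38939j) = 0.07532 - 0.13102j  (running Σ = 0.22135 - 0.01310j)
  m=4: (0.08516 - 0.14259j) × (-0.17795 - 0.14415j) = -0.03571 + 0.01310j  (running Σ = 0.18564 - 0.00000j)
Total Σ_m = 0.18564 - 0.00000j. Multiply by 1.396263: 0.25921 - 0.00000j. P_4(cos γ) = 0.259209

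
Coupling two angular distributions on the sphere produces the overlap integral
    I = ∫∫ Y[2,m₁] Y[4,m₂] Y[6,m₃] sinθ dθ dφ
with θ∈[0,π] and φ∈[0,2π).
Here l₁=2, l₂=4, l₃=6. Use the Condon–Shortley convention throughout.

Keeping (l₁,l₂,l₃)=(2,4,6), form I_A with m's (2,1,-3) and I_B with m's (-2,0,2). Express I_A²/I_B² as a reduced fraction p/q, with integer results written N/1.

9/5

Shared (l₁,l₂,l₃)=(2,4,6): N and (l;000)² cancel in I_A²/I_B².
A: Δ = 0!·4!·8!/13! = 1/6435; Racah Σ t=0..0: t=0:+1/17280 = 1/17280; ⇒ 3j(2 4 6; 2 1 -3)² = 14/715, sgn -1
B: Δ = 0!·4!·8!/13! = 1/6435; Racah Σ t=0..0: t=0:+1/13824 = 1/13824; ⇒ 3j(2 4 6; -2 0 2)² = 14/1287, sgn +1
I_A²/I_B² = (14/715)/(14/1287) = 9/5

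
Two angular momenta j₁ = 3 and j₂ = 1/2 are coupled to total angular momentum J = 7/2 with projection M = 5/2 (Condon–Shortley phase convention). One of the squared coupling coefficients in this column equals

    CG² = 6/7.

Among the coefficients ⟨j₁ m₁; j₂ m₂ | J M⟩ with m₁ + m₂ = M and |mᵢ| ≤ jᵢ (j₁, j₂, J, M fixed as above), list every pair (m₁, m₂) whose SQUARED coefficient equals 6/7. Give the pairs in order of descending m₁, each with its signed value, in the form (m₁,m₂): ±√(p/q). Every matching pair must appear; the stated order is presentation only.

(2,1/2): +√(6/7)

Admissible pairs with m₁+m₂ = M = 5/2: (2,1/2), (3,-1/2)
  (m₁,m₂)=(3,-1/2): CG² = 1/7, CG = +√(1/7)
  (m₁,m₂)=(2,1/2): CG² = 6/7, CG = +√(6/7)   ← matches the target
Pairs with CG² = 6/7: (2,1/2): +√(6/7)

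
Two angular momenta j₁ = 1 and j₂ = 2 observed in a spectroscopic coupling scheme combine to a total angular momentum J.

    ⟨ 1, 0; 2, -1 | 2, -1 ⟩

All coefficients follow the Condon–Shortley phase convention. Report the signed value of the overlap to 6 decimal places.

j₁+j₂−J=1  J+j₁−j₂=1  J−j₁+j₂=3  j₁+j₂+J+1=6
(j₁±m₁, j₂±m₂, J±M) = (1,1,1,3,1,3)
P² = 3/2
sum k=0..1:
  [0] +1/2 = 1/2
  [1] −1/6 = -1/6
S = 1/3
C² = P²·S² = 1/6 ; C = +0.408248

+√(1/6) = +0.408248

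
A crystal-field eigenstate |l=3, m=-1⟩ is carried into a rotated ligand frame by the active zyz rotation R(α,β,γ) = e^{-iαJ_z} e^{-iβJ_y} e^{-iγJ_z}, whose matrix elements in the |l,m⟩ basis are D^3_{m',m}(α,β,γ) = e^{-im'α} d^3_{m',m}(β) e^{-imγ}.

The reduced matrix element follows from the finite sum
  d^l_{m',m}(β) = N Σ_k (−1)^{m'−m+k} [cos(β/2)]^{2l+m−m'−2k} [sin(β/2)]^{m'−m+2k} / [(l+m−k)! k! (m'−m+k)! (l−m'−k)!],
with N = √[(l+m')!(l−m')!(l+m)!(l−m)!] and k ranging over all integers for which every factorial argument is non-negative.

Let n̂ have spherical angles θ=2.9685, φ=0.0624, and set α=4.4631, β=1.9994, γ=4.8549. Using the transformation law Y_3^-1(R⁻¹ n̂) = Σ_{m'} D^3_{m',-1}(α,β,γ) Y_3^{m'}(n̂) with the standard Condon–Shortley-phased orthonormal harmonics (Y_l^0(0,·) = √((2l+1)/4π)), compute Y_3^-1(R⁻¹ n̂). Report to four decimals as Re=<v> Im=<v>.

Re=0.0036 Im=0.1045

Need the full column D^3_{m',-1} for m'=−3..3 at α=4.4631, β=1.9994, γ=4.8549.
cos(β/2)=0.540555, sin(β/2)=0.841309
d^3_{-3,-1}: single k=2 term ⇒ +0.234054;  D = +0.192462-0.133189i
d^3_{-2,-1}: k∈[1..2] ⇒ +0.122787 -0.594861 = -0.472073;  D = -0.164560-0.442463i
d^3_{-1,-1}: k∈[0..2] ⇒ +0.024948 -0.483459 +0.878319 = +0.419809;  D = -0.417418+0.044741i
d^3_{0,-1}: k∈[0..2] ⇒ -0.134507 +0.977456 -0.789237 = +0.053712;  D = +0.007629-0.053167i
d^3_{1,-1}: k∈[0..2] ⇒ +0.362594 -1.171092 +0.354595 = -0.453903;  D = -0.419508-0.173324i
d^3_{2,-1}: k∈[0..1] ⇒ -0.594861 +0.720472 = +0.125611;  D = -0.075124+0.100670i
d^3_{3,-1}: single k=0 term ⇒ +0.566953;  D = -0.356680-0.440698i
Y_3^{m'}(θ=2.9685,φ=0.0624) and Σ D·Y over m':
  (+0.1925-0.1332i)·(+0.0021-0.0004i)  (-0.1646-0.4425i)·(-0.0296+0.0037i)  (-0.4174+0.0447i)·(+0.2140-0.0134i)  (+0.0076-0.0532i)·(-0.6807+0.0000i)  (-0.4195-0.1733i)·(-0.2140-0.0134i)  (-0.0751+0.1007i)·(-0.0296-0.0037i)  (-0.3567-0.4407i)·(-0.0021-0.0004i)
Y_3^-1(R⁻¹ n̂) = +0.003579+0.104543i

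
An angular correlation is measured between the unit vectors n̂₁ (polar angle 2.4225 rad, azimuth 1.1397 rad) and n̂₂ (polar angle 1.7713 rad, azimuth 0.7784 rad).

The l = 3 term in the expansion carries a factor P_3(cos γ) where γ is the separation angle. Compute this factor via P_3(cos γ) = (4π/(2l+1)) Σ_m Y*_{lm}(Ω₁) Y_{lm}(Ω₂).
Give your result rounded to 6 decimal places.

Expand P_3 via completeness: Σ_{m} conj(Y_{3,m}) at Ω₁ times Y_{3,m} at Ω₂ —
  [-3]  conj(Y_{3,-3})(Ω₁) = -0.114682-0.032668i ; Y_{3,-3}(Ω₂) = -0.271754-0.283411i ; Δ = +0.021907+0.041380i
  [-2]  conj(Y_{3,-2})(Ω₁) = +0.217122-0.253321i ; Y_{3,-2}(Ω₂) = -0.002736+0.195449i ; Δ = +0.048917+0.043129i
  [-1]  conj(Y_{3,-1})(Ω₁) = +0.162838+0.354035i ; Y_{3,-1}(Ω₂) = -0.180782+0.178269i ; Δ = -0.092552-0.034974i
  [+0]  conj(Y_{3,0})(Ω₁) = +0.047576-0.000000i ; Y_{3,0}(Ω₂) = +0.208228+0.000000i ; Δ = +0.009907+0.000000i
  [+1]  conj(Y_{3,1})(Ω₁) = -0.162838+0.354035i ; Y_{3,1}(Ω₂) = +0.180782+0.178269i ; Δ = -0.092552+0.034974i
  [+2]  conj(Y_{3,2})(Ω₁) = +0.217122+0.253321i ; Y_{3,2}(Ω₂) = -0.002736-0.195449i ; Δ = +0.048917-0.043129i
  [+3]  conj(Y_{3,3})(Ω₁) = +0.114682-0.032668i ; Y_{3,3}(Ω₂) = +0.271754-0.283411i ; Δ = +0.021907-0.041380i
Accumulated sum -0.033548+0.000000i; after 4π/(2l+1) scaling, -0.060226+0.000000i ⇒ P_3 = -0.060226

-0.060226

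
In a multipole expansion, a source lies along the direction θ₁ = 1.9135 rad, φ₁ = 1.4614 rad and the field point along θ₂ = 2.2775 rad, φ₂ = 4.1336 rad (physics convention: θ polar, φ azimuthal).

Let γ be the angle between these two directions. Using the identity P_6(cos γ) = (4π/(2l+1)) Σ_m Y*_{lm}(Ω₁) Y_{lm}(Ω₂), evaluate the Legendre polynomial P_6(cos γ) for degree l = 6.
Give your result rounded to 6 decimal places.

0.312253

Addition theorem: P_6(cos γ) = (4π/13) Σ_m Y*_{lm}(Ω₁) Y_{lm}(Ω₂), m = −6…6:
  [-6]  conj(Y_{6,-6})(Ω₁) = -0.267148+0.205788i ; Y_{6,-6}(Ω₂) = +0.088385+0.030387i ; Δ = -0.029865+0.010071i
  [-5]  conj(Y_{6,-5})(Ω₁) = -0.216771-0.355970i ; Y_{6,-5}(Ω₂) = +0.067761+0.268002i ; Δ = +0.080712-0.082216i
  [-4]  conj(Y_{6,-4})(Ω₁) = +0.061570-0.028804i ; Y_{6,-4}(Ω₂) = -0.294156+0.319347i ; Δ = -0.008913+0.028135i
  [-3]  conj(Y_{6,-3})(Ω₁) = -0.103624-0.304327i ; Y_{6,-3}(Ω₂) = -0.300560-0.050224i ; Δ = +0.015861+0.096673i
  [-2]  conj(Y_{6,-2})(Ω₁) = +0.172538-0.038364i ; Y_{6,-2}(Ω₂) = +0.054680+0.124708i ; Δ = +0.014219+0.019419i
  [-1]  conj(Y_{6,-1})(Ω₁) = -0.028944-0.263519i ; Y_{6,-1}(Ω₂) = -0.198357+0.303559i ; Δ = +0.085735+0.043485i
  [+0]  conj(Y_{6,0})(Ω₁) = +0.201682-0.000000i ; Y_{6,0}(Ω₂) = +0.037339+0.000000i ; Δ = +0.007531+0.000000i
  [+1]  conj(Y_{6,1})(Ω₁) = +0.028944-0.263519i ; Y_{6,1}(Ω₂) = +0.198357+0.303559i ; Δ = +0.085735-0.043485i
  [+2]  conj(Y_{6,2})(Ω₁) = +0.172538+0.038364i ; Y_{6,2}(Ω₂) = +0.054680-0.124708i ; Δ = +0.014219-0.019419i
  [+3]  conj(Y_{6,3})(Ω₁) = +0.103624-0.304327i ; Y_{6,3}(Ω₂) = +0.300560-0.050224i ; Δ = +0.015861-0.096673i
  [+4]  conj(Y_{6,4})(Ω₁) = +0.061570+0.028804i ; Y_{6,4}(Ω₂) = -0.294156-0.319347i ; Δ = -0.008913-0.028135i
  [+5]  conj(Y_{6,5})(Ω₁) = +0.216771-0.355970i ; Y_{6,5}(Ω₂) = -0.067761+0.268002i ; Δ = +0.080712+0.082216i
  [+6]  conj(Y_{6,6})(Ω₁) = -0.267148-0.205788i ; Y_{6,6}(Ω₂) = +0.088385-0.030387i ; Δ = -0.029865-0.010071i
Accumulated sum +0.323027-0.000000i; after 4π/(2l+1) scaling, +0.312253-0.000000i ⇒ P_6 = 0.312253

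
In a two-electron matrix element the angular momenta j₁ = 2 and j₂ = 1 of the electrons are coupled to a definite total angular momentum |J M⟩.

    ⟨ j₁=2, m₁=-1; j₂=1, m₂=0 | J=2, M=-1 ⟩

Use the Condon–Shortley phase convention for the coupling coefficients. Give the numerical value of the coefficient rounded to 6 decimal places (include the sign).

-0.408248

√[5·1!3!1!/6! · 1!3!1!1!1!3!] = √(3/2)
  +(−1)^0/∏(0,1,3,1,0,0)! = 1/6  (running 1/6)
  +(−1)^1/∏(1,0,2,0,1,1)! = -1/2  (running -1/3)
⟨..|..⟩ = √(3/2)·(-1/3) = -0.408248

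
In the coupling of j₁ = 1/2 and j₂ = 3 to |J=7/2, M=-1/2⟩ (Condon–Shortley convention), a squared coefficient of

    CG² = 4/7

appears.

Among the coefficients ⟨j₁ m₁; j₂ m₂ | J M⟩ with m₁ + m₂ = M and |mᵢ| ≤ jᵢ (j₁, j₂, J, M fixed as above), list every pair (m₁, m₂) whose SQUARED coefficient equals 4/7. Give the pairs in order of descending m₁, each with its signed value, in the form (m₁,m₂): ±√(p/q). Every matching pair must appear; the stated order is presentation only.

(-1/2,0): +√(4/7)

Admissible pairs with m₁+m₂ = M = -1/2: (-1/2,0), (1/2,-1)
  (m₁,m₂)=(1/2,-1): CG² = 3/7, CG = +√(3/7)
  (m₁,m₂)=(-1/2,0): CG² = 4/7, CG = +√(4/7)   ← matches the target
Pairs with CG² = 4/7: (-1/2,0): +√(4/7)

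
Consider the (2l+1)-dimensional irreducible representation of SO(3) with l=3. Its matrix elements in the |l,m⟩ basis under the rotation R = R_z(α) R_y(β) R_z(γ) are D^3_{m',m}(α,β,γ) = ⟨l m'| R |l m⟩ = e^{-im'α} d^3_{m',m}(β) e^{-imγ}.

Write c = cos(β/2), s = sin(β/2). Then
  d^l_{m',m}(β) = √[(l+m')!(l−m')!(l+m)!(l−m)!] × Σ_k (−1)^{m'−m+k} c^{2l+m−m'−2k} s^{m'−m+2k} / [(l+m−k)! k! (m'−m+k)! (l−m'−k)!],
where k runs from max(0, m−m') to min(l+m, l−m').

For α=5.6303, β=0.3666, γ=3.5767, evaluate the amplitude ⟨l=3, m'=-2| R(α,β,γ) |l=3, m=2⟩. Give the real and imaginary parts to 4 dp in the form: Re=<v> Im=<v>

D^3_{-2,2}(5.6303,0.3666,3.5767) = e^{-i·-2·5.6303}·d^3_{-2,2}(0.3666)·e^{-i·2·3.5767}. Compute d first:
With c≡cos(β/2)=0.983248 and s≡sin(β/2)=0.182275, N=[1·120·120·1]^{1/2}=120.000000
k∈{4,5} keeps every argument non-negative
  k=4: (−1)^0·120.0000/(24)·0.9832^2·0.1823^4 = +0.005336
  k=5: (−1)^1·120.0000/(120)·0.9832^0·0.1823^6 = -0.000037
d^3_{-2,2}(0.3666) = +0.005336 -0.000037 = +0.005299
D = (+0.261934-0.965086i)·(+0.005299)·(+0.644662-0.764467i) = -0.003015-0.004358i

Re=-0.0030 Im=-0.0044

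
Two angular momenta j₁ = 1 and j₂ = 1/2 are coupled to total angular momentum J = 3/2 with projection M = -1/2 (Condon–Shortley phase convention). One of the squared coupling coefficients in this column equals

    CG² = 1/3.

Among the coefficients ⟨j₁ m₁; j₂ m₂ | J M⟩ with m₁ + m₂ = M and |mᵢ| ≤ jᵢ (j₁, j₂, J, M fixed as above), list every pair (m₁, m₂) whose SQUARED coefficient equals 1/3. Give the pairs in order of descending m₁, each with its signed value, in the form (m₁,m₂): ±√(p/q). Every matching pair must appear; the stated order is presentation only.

(-1,1/2): +√(1/3)

Admissible pairs with m₁+m₂ = M = -1/2: (-1,1/2), (0,-1/2)
  (m₁,m₂)=(0,-1/2): CG² = 2/3, CG = +√(2/3)
  (m₁,m₂)=(-1,1/2): CG² = 1/3, CG = +√(1/3)   ← matches the target
Pairs with CG² = 1/3: (-1,1/2): +√(1/3)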